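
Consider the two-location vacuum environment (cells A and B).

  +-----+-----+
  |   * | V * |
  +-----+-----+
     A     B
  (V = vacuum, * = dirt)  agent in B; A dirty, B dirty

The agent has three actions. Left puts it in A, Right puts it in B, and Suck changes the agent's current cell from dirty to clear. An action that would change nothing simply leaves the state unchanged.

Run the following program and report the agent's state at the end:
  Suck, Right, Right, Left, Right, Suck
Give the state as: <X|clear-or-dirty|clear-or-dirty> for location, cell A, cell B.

[1] after Suck: <B|dirty|clear>
[2] after Right: <B|dirty|clear>
[3] after Right: <B|dirty|clear>
[4] after Left: <A|dirty|clear>
[5] after Right: <B|dirty|clear>
[6] after Suck: <B|dirty|clear>

<B|dirty|clear>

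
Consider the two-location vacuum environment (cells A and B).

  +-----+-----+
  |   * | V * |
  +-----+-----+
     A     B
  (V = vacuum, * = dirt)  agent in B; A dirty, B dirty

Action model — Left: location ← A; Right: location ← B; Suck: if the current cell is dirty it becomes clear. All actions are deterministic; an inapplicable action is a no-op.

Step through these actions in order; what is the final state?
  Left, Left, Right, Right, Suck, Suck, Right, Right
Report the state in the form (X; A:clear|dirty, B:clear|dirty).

1. Left → (A; A:dirty, B:dirty)
2. Left → (A; A:dirty, B:dirty)
3. Right → (B; A:dirty, B:dirty)
4. Right → (B; A:dirty, B:dirty)
5. Suck → (B; A:dirty, B:clear)
6. Suck → (B; A:dirty, B:clear)
7. Right → (B; A:dirty, B:clear)
8. Right → (B; A:dirty, B:clear)

(B; A:dirty, B:clear)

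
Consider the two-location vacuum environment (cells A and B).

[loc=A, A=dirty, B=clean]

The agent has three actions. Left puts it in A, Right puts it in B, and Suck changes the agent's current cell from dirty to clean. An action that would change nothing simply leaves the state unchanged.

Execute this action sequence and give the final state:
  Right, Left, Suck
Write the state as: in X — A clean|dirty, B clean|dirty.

[1] after Right: in B — A dirty, B clean
[2] after Left: in A — A dirty, B clean
[3] after Suck: in A — A clean, B clean

in A — A clean, B clean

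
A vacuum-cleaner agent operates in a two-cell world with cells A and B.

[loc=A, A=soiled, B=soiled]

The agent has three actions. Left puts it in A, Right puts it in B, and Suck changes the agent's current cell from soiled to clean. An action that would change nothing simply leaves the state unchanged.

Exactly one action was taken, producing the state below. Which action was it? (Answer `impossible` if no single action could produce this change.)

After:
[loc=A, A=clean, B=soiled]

try  Left: (A; A:soiled, B:soiled)
try Right: (B; A:soiled, B:soiled)
try  Suck: (A; A:clean, B:soiled)  ← match

Suck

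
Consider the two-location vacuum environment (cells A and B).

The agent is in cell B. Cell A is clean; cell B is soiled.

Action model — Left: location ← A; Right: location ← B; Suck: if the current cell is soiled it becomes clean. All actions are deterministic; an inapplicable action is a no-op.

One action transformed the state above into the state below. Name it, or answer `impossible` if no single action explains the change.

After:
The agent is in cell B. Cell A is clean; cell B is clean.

try  Left: <A|clean|soiled>
try Right: <B|clean|soiled>
try  Suck: <B|clean|clean>  ← match

Suck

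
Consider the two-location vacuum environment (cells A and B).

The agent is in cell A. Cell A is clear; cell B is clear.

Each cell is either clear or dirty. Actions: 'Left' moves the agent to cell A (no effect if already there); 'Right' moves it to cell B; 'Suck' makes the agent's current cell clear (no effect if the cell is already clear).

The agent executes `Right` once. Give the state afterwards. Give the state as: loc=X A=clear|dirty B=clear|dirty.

start: loc=A A=clear B=clear
t=1 Right ⇒ loc=B A=clear B=clear

loc=B A=clear B=clear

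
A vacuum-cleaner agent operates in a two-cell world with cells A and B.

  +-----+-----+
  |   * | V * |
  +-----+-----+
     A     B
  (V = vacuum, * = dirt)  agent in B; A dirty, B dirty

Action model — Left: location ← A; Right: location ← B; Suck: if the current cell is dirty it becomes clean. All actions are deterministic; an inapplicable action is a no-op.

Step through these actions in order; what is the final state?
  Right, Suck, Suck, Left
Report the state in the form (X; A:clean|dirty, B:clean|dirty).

(A; A:dirty, B:clean)

1. Right → (B; A:dirty, B:dirty)
2. Suck → (B; A:dirty, B:clean)
3. Suck → (B; A:dirty, B:clean)
4. Left → (A; A:dirty, B:clean)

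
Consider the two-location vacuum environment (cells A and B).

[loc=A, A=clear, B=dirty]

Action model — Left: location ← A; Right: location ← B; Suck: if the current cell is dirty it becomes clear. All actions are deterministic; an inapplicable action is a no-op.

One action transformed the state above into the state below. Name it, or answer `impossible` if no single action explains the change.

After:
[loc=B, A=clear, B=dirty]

Right

try  Left: loc=A A=clear B=dirty
try Right: loc=B A=clear B=dirty  ← match
try  Suck: loc=A A=clear B=dirty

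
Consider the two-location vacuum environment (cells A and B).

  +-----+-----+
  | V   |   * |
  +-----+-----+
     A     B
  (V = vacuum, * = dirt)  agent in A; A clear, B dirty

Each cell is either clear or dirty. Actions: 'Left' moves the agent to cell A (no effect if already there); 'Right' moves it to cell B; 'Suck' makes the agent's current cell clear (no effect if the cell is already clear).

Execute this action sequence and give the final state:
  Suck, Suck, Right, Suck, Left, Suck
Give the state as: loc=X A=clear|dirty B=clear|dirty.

loc=A A=clear B=clear

step 1/6 (Suck): loc=A A=clear B=dirty
step 2/6 (Suck): loc=A A=clear B=dirty
step 3/6 (Right): loc=B A=clear B=dirty
step 4/6 (Suck): loc=B A=clear B=clear
step 5/6 (Left): loc=A A=clear B=clear
step 6/6 (Suck): loc=A A=clear B=clear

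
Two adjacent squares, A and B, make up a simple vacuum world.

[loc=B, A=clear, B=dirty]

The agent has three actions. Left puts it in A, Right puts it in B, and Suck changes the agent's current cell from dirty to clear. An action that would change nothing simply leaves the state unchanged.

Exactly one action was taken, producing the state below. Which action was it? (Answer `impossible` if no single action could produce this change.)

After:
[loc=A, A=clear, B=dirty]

try  Left: loc=A A=clear B=dirty  ← match
try Right: loc=B A=clear B=dirty
try  Suck: loc=B A=clear B=clear

Left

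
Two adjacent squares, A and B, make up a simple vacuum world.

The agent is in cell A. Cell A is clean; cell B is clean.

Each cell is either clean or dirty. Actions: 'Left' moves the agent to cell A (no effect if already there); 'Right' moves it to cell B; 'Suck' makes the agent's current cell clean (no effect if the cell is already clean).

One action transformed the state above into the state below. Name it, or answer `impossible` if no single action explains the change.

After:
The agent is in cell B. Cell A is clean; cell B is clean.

try  Left: in A — A clean, B clean
try Right: in B — A clean, B clean  ← match
try  Suck: in A — A clean, B clean

Right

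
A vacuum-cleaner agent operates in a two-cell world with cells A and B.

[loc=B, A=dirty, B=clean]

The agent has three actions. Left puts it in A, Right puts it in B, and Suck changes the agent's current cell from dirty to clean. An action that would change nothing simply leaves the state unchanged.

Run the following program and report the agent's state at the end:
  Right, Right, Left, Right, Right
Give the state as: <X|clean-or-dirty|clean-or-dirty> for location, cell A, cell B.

[1] after Right: <B|dirty|clean>
[2] after Right: <B|dirty|clean>
[3] after Left: <A|dirty|clean>
[4] after Right: <B|dirty|clean>
[5] after Right: <B|dirty|clean>

<B|dirty|clean>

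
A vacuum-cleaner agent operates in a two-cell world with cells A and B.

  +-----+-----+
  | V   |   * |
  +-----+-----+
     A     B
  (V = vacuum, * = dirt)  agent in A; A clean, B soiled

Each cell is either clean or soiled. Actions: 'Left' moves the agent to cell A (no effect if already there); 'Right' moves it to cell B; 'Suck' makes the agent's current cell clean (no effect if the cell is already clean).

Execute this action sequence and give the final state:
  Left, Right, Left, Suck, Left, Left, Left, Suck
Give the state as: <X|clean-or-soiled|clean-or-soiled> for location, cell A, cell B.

<A|clean|soiled>

Left (#1): <A|clean|soiled>
Right (#2): <B|clean|soiled>
Left (#3): <A|clean|soiled>
Suck (#4): <A|clean|soiled>
Left (#5): <A|clean|soiled>
Left (#6): <A|clean|soiled>
Left (#7): <A|clean|soiled>
Suck (#8): <A|clean|soiled>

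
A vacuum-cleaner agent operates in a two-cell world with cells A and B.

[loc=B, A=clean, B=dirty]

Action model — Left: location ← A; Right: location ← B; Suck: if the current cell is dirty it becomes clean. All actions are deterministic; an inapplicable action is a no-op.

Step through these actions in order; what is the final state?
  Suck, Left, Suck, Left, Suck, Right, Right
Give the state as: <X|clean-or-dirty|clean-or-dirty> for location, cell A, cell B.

t=1 Suck ⇒ <B|clean|clean>
t=2 Left ⇒ <A|clean|clean>
t=3 Suck ⇒ <A|clean|clean>
t=4 Left ⇒ <A|clean|clean>
t=5 Suck ⇒ <A|clean|clean>
t=6 Right ⇒ <B|clean|clean>
t=7 Right ⇒ <B|clean|clean>

<B|clean|clean>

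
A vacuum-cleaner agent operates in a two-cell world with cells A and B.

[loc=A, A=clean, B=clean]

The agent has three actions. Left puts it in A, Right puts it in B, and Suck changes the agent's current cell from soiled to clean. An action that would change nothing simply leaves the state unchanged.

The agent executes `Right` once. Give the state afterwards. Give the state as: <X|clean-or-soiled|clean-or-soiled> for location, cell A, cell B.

start: <A|clean|clean>
step 1/1 (Right): <B|clean|clean>

<B|clean|clean>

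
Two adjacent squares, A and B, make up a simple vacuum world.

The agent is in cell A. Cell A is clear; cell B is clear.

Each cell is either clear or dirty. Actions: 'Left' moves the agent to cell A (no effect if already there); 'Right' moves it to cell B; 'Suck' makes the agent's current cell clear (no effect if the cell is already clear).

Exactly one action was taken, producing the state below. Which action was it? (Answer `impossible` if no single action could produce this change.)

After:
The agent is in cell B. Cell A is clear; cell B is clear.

Right

try  Left: in A — A clear, B clear
try Right: in B — A clear, B clear  ← match
try  Suck: in A — A clear, B clear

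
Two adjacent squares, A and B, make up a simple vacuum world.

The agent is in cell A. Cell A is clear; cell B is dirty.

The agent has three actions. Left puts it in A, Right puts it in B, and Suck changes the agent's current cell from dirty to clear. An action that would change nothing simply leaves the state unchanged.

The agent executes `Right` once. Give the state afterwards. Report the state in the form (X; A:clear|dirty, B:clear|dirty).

start: (A; A:clear, B:dirty)
step 1/1 (Right): (B; A:clear, B:dirty)

(B; A:clear, B:dirty)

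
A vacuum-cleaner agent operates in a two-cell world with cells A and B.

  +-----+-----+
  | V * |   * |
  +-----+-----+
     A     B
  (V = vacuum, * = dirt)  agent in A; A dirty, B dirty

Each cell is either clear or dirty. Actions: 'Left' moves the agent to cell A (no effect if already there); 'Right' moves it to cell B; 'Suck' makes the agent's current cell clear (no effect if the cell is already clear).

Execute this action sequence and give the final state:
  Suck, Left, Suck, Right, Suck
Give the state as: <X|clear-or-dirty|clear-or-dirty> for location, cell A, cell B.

1) do Suck; now <A|clear|dirty>
2) do Left; now <A|clear|dirty>
3) do Suck; now <A|clear|dirty>
4) do Right; now <B|clear|dirty>
5) do Suck; now <B|clear|clear>

<B|clear|clear>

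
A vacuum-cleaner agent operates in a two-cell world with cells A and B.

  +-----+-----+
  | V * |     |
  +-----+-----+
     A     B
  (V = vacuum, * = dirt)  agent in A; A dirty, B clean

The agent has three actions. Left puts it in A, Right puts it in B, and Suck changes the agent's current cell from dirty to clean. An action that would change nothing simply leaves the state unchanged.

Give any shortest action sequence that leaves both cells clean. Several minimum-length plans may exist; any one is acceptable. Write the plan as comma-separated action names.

1. Suck → in A — A clean, B clean
min 1: A is dirty, one Suck

Suck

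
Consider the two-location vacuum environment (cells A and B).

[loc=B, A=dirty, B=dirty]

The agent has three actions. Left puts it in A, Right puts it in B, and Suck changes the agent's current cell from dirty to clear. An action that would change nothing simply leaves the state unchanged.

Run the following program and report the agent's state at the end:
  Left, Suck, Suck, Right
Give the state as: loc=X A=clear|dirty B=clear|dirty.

loc=B A=clear B=dirty

[1] after Left: loc=A A=dirty B=dirty
[2] after Suck: loc=A A=clear B=dirty
[3] after Suck: loc=A A=clear B=dirty
[4] after Right: loc=B A=clear B=dirty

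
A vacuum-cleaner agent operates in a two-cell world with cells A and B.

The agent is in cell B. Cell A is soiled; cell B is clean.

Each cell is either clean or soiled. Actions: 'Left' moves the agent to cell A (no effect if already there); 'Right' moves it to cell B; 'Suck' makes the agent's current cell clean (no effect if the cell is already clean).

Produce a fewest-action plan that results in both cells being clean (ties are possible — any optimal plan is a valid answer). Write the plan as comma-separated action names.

Left, Suck

[1] after Left: loc=A A=soiled B=clean
[2] after Suck: loc=A A=clean B=clean
min 2: go A then Suck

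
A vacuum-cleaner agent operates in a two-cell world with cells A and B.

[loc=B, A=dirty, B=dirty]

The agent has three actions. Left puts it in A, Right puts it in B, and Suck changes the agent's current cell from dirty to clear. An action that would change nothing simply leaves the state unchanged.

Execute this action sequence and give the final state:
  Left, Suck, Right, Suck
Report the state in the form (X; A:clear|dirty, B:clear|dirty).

(B; A:clear, B:clear)

1) do Left; now (A; A:dirty, B:dirty)
2) do Suck; now (A; A:clear, B:dirty)
3) do Right; now (B; A:clear, B:dirty)
4) do Suck; now (B; A:clear, B:clear)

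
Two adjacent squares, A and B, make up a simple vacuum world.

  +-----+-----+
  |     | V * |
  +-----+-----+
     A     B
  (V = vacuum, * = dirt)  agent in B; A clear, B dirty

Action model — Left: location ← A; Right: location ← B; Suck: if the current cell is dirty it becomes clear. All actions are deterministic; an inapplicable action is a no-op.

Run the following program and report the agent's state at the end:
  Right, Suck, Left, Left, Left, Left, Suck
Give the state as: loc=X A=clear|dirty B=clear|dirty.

1. Right → loc=B A=clear B=dirty
2. Suck → loc=B A=clear B=clear
3. Left → loc=A A=clear B=clear
4. Left → loc=A A=clear B=clear
5. Left → loc=A A=clear B=clear
6. Left → loc=A A=clear B=clear
7. Suck → loc=A A=clear B=clear

loc=A A=clear B=clear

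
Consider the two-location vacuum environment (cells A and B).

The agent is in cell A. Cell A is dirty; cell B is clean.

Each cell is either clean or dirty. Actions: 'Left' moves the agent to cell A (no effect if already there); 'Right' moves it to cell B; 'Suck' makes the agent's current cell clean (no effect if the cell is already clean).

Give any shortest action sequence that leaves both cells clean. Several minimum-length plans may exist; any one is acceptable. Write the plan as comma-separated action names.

Suck

[1] after Suck: (A; A:clean, B:clean)
min 1: A is dirty, one Suck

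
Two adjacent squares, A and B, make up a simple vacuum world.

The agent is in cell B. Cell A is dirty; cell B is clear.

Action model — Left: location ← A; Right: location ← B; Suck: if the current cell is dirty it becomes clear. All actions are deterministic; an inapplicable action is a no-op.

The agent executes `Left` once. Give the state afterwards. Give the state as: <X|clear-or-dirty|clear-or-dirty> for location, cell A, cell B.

start: <B|dirty|clear>
t=1 Left ⇒ <A|dirty|clear>

<A|dirty|clear>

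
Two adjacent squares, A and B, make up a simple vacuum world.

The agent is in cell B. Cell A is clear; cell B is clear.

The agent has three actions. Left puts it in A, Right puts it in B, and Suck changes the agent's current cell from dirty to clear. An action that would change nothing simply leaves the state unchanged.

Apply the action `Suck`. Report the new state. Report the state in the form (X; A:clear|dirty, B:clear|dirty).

start: (B; A:clear, B:clear)
[1] after Suck: (B; A:clear, B:clear)

(B; A:clear, B:clear)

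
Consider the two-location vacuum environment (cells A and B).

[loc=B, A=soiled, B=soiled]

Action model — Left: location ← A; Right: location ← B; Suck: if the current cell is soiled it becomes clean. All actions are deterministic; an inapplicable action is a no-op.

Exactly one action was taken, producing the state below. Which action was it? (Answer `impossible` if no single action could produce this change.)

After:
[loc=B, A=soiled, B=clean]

Suck

try  Left: loc=A A=soiled B=soiled
try Right: loc=B A=soiled B=soiled
try  Suck: loc=B A=soiled B=clean  ← match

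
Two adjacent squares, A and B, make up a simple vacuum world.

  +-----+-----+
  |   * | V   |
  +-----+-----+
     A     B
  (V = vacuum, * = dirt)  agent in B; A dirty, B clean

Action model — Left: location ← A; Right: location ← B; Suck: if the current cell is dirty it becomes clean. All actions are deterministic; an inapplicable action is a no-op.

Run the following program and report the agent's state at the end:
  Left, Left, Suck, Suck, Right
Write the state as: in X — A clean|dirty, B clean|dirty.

in B — A clean, B clean

1. Left → in A — A dirty, B clean
2. Left → in A — A dirty, B clean
3. Suck → in A — A clean, B clean
4. Suck → in A — A clean, B clean
5. Right → in B — A clean, B clean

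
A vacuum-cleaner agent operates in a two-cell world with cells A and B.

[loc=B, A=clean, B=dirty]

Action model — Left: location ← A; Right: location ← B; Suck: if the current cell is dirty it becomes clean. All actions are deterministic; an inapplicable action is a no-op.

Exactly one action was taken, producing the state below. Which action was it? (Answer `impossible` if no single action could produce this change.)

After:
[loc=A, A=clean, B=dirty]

Left

try  Left: (A; A:clean, B:dirty)  ← match
try Right: (B; A:clean, B:dirty)
try  Suck: (B; A:clean, B:clean)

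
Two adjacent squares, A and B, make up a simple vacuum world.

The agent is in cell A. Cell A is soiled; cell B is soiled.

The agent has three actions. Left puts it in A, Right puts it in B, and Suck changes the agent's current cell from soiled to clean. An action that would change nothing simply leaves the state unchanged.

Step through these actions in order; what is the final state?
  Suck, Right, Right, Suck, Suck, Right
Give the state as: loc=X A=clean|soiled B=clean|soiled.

step 1/6 (Suck): loc=A A=clean B=soiled
step 2/6 (Right): loc=B A=clean B=soiled
step 3/6 (Right): loc=B A=clean B=soiled
step 4/6 (Suck): loc=B A=clean B=clean
step 5/6 (Suck): loc=B A=clean B=clean
step 6/6 (Right): loc=B A=clean B=clean

loc=B A=clean B=clean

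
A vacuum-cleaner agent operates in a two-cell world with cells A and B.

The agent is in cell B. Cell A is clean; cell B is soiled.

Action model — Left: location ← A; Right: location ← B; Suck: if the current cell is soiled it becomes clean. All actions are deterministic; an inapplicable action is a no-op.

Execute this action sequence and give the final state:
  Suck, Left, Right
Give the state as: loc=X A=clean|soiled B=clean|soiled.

loc=B A=clean B=clean

1. Suck → loc=B A=clean B=clean
2. Left → loc=A A=clean B=clean
3. Right → loc=B A=clean B=clean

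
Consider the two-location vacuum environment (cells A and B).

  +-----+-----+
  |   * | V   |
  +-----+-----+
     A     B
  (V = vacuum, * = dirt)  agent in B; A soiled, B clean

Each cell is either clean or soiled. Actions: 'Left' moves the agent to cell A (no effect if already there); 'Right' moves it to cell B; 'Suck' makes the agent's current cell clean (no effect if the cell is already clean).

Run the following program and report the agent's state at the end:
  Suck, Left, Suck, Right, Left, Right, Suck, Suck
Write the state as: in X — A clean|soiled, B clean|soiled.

in B — A clean, B clean

step 1/8 (Suck): in B — A soiled, B clean
step 2/8 (Left): in A — A soiled, B clean
step 3/8 (Suck): in A — A clean, B clean
step 4/8 (Right): in B — A clean, B clean
step 5/8 (Left): in A — A clean, B clean
step 6/8 (Right): in B — A clean, B clean
step 7/8 (Suck): in B — A clean, B clean
step 8/8 (Suck): in B — A clean, B clean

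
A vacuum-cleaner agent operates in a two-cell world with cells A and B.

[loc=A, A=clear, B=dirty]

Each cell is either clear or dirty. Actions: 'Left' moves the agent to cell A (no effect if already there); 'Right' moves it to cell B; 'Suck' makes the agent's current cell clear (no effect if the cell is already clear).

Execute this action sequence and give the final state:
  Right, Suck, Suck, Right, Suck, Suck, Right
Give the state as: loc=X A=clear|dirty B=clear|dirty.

t=1 Right ⇒ loc=B A=clear B=dirty
t=2 Suck ⇒ loc=B A=clear B=clear
t=3 Suck ⇒ loc=B A=clear B=clear
t=4 Right ⇒ loc=B A=clear B=clear
t=5 Suck ⇒ loc=B A=clear B=clear
t=6 Suck ⇒ loc=B A=clear B=clear
t=7 Right ⇒ loc=B A=clear B=clear

loc=B A=clear B=clear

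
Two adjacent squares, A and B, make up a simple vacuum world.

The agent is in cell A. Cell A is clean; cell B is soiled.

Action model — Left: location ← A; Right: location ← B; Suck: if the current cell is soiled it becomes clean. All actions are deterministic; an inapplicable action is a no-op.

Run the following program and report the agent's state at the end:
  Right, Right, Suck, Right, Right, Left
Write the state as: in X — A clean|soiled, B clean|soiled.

in A — A clean, B clean

step 1/6 (Right): in B — A clean, B soiled
step 2/6 (Right): in B — A clean, B soiled
step 3/6 (Suck): in B — A clean, B clean
step 4/6 (Right): in B — A clean, B clean
step 5/6 (Right): in B — A clean, B clean
step 6/6 (Left): in A — A clean, B clean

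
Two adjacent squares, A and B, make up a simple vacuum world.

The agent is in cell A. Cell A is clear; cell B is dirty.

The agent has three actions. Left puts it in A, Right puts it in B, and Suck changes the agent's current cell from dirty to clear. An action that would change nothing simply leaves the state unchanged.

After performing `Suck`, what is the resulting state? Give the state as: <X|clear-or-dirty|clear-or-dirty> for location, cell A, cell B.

start: <A|clear|dirty>
Suck (#1): <A|clear|dirty>

<A|clear|dirty>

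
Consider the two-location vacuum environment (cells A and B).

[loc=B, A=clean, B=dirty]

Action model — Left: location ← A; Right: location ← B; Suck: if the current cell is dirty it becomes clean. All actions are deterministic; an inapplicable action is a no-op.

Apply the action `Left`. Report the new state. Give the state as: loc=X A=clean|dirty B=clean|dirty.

loc=A A=clean B=dirty

start: loc=B A=clean B=dirty
1) do Left; now loc=A A=clean B=dirty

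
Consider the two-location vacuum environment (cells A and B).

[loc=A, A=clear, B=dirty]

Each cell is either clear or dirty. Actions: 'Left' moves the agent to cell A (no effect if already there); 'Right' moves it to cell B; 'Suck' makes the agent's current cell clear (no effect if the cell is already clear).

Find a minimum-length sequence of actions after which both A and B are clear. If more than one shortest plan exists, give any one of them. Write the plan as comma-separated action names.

Right, Suck

[1] after Right: (B; A:clear, B:dirty)
[2] after Suck: (B; A:clear, B:clear)
min 2: go B then Suck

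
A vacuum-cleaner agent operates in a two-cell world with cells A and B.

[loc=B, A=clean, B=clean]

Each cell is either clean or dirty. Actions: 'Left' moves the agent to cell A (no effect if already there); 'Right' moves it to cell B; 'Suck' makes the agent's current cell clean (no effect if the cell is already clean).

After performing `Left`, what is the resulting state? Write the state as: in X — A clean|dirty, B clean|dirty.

start: in B — A clean, B clean
t=1 Left ⇒ in A — A clean, B clean

in A — A clean, B clean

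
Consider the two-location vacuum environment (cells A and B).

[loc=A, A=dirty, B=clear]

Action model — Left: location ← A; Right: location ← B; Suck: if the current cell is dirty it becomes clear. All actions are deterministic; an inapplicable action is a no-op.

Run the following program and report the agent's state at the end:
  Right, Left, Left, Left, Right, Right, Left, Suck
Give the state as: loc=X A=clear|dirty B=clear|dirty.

1. Right → loc=B A=dirty B=clear
2. Left → loc=A A=dirty B=clear
3. Left → loc=A A=dirty B=clear
4. Left → loc=A A=dirty B=clear
5. Right → loc=B A=dirty B=clear
6. Right → loc=B A=dirty B=clear
7. Left → loc=A A=dirty B=clear
8. Suck → loc=A A=clear B=clear

loc=A A=clear B=clear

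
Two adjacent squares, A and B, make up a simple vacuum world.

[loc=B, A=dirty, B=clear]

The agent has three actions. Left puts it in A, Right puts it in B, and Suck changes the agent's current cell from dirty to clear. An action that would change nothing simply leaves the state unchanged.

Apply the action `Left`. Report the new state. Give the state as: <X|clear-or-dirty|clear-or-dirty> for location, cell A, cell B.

<A|dirty|clear>

start: <B|dirty|clear>
t=1 Left ⇒ <A|dirty|clear>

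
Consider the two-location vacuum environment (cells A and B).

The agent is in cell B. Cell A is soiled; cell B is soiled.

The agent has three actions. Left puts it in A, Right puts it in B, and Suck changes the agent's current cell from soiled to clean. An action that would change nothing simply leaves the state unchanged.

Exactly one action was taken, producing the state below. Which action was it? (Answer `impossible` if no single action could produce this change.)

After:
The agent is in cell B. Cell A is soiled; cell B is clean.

try  Left: <A|soiled|soiled>
try Right: <B|soiled|soiled>
try  Suck: <B|soiled|clean>  ← match

Suck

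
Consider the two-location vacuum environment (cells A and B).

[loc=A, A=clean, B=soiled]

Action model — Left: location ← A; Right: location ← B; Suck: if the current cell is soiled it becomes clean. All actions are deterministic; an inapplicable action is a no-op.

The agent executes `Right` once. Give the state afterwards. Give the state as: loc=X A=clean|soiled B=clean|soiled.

start: loc=A A=clean B=soiled
1. Right → loc=B A=clean B=soiled

loc=B A=clean B=soiled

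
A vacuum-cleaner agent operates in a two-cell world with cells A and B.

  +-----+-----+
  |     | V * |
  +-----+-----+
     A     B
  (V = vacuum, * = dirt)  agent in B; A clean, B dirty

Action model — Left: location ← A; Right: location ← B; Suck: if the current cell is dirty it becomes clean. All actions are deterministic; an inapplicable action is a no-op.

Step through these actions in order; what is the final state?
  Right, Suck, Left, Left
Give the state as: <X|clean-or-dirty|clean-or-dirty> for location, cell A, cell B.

[1] after Right: <B|clean|dirty>
[2] after Suck: <B|clean|clean>
[3] after Left: <A|clean|clean>
[4] after Left: <A|clean|clean>

<A|clean|clean>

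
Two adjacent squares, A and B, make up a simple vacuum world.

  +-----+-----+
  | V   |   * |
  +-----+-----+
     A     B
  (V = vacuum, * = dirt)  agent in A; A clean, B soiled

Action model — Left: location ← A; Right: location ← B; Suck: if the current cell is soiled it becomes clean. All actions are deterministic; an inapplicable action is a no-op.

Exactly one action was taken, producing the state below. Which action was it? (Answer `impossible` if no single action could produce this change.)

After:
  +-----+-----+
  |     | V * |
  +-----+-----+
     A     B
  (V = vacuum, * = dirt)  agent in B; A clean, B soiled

Right

try  Left: <A|clean|soiled>
try Right: <B|clean|soiled>  ← match
try  Suck: <A|clean|soiled>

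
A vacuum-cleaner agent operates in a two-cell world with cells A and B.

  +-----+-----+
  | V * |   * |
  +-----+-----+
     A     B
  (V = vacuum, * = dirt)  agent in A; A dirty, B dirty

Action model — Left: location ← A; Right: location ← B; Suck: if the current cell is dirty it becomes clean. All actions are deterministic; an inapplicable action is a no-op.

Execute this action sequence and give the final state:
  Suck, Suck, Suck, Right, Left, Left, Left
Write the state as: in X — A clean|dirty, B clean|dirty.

Suck (#1): in A — A clean, B dirty
Suck (#2): in A — A clean, B dirty
Suck (#3): in A — A clean, B dirty
Right (#4): in B — A clean, B dirty
Left (#5): in A — A clean, B dirty
Left (#6): in A — A clean, B dirty
Left (#7): in A — A clean, B dirty

in A — A clean, B dirty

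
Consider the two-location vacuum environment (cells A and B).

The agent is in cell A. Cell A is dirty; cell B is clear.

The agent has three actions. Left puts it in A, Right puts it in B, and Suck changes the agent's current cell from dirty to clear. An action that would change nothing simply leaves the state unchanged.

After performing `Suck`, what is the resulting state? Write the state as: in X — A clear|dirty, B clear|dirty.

in A — A clear, B clear

start: in A — A dirty, B clear
Suck (#1): in A — A clear, B clear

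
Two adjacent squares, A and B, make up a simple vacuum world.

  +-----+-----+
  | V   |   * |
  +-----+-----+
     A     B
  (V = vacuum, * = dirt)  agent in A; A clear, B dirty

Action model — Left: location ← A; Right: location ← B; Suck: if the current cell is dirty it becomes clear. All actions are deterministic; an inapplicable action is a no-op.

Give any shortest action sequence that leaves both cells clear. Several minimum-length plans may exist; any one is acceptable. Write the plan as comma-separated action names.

Right, Suck

step 1/2 (Right): <B|clear|dirty>
step 2/2 (Suck): <B|clear|clear>
min 2: go B then Suck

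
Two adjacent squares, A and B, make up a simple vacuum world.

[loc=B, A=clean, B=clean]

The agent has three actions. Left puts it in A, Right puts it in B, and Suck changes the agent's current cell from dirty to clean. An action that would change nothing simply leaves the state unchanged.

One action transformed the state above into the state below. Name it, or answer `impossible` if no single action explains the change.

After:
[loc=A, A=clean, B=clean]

Left

try  Left: in A — A clean, B clean  ← match
try Right: in B — A clean, B clean
try  Suck: in B — A clean, B clean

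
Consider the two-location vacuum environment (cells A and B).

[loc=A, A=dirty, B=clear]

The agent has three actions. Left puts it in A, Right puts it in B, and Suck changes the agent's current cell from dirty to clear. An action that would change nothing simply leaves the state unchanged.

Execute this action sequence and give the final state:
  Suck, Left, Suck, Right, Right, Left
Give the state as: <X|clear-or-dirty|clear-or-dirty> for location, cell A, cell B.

<A|clear|clear>

1. Suck → <A|clear|clear>
2. Left → <A|clear|clear>
3. Suck → <A|clear|clear>
4. Right → <B|clear|clear>
5. Right → <B|clear|clear>
6. Left → <A|clear|clear>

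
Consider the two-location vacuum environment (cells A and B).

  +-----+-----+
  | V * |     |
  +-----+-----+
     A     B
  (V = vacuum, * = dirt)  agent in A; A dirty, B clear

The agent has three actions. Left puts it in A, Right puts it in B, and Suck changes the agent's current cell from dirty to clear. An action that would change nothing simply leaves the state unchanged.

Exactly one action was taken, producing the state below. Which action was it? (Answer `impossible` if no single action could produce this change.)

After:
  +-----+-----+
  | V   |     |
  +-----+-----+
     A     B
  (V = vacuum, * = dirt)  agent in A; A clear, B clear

Suck

try  Left: in A — A dirty, B clear
try Right: in B — A dirty, B clear
try  Suck: in A — A clear, B clear  ← match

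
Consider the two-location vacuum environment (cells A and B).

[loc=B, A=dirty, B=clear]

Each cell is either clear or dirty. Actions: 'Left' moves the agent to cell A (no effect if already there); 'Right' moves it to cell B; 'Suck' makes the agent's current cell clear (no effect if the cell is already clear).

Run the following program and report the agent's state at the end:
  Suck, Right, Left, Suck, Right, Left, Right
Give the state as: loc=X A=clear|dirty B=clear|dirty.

loc=B A=clear B=clear

1. Suck → loc=B A=dirty B=clear
2. Right → loc=B A=dirty B=clear
3. Left → loc=A A=dirty B=clear
4. Suck → loc=A A=clear B=clear
5. Right → loc=B A=clear B=clear
6. Left → loc=A A=clear B=clear
7. Right → loc=B A=clear B=clear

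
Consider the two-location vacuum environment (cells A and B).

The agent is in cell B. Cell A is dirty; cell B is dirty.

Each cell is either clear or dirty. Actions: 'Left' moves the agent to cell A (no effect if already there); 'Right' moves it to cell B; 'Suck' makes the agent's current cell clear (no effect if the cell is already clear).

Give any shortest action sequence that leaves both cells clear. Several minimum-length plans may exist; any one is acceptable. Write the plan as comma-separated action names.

Suck, Left, Suck

Suck (#1): (B; A:dirty, B:clear)
Left (#2): (A; A:dirty, B:clear)
Suck (#3): (A; A:clear, B:clear)
min 3: Suck B + move + Suck A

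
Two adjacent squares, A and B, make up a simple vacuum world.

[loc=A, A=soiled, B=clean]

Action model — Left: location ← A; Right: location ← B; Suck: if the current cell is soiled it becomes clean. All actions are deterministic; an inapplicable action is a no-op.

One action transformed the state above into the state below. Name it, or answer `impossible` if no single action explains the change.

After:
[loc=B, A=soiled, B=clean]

try  Left: in A — A soiled, B clean
try Right: in B — A soiled, B clean  ← match
try  Suck: in A — A clean, B clean

Right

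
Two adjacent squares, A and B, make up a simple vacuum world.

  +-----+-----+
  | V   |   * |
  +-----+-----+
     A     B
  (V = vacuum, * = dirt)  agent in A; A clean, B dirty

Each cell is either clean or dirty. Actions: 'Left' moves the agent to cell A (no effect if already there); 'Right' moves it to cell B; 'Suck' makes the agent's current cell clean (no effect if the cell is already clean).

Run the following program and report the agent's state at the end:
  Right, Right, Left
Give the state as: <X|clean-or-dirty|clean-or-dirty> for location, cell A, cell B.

<A|clean|dirty>

1) do Right; now <B|clean|dirty>
2) do Right; now <B|clean|dirty>
3) do Left; now <A|clean|dirty>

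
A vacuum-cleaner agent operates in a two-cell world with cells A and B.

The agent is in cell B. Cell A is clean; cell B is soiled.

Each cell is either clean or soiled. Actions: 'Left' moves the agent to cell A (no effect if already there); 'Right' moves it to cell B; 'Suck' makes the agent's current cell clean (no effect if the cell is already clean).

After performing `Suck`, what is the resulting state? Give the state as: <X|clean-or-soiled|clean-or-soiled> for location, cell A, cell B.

<B|clean|clean>

start: <B|clean|soiled>
1. Suck → <B|clean|clean>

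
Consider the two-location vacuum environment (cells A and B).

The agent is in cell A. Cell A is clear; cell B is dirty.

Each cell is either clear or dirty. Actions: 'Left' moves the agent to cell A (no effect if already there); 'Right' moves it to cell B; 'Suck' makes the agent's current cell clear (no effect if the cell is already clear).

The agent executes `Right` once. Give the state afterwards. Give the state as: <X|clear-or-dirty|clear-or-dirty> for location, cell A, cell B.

start: <A|clear|dirty>
step 1/1 (Right): <B|clear|dirty>

<B|clear|dirty>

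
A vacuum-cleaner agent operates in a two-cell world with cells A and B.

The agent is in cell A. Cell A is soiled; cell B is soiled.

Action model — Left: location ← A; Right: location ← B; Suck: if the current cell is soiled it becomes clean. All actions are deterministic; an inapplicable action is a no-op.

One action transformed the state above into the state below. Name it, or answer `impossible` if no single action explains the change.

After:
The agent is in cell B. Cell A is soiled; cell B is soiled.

try  Left: in A — A soiled, B soiled
try Right: in B — A soiled, B soiled  ← match
try  Suck: in A — A clean, B soiled

Right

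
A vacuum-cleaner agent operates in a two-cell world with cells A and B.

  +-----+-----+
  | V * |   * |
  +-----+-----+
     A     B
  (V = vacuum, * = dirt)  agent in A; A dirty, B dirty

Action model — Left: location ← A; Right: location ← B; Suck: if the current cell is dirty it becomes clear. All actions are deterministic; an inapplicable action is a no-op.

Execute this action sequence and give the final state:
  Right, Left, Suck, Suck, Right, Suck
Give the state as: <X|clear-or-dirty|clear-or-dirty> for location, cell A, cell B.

<B|clear|clear>

t=1 Right ⇒ <B|dirty|dirty>
t=2 Left ⇒ <A|dirty|dirty>
t=3 Suck ⇒ <A|clear|dirty>
t=4 Suck ⇒ <A|clear|dirty>
t=5 Right ⇒ <B|clear|dirty>
t=6 Suck ⇒ <B|clear|clear>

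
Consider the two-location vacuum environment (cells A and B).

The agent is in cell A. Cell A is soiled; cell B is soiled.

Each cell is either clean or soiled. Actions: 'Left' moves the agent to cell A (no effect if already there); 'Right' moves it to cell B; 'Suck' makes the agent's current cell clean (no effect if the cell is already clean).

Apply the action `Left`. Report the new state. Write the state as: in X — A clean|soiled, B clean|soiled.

start: in A — A soiled, B soiled
1) do Left; now in A — A soiled, B soiled

in A — A soiled, B soiled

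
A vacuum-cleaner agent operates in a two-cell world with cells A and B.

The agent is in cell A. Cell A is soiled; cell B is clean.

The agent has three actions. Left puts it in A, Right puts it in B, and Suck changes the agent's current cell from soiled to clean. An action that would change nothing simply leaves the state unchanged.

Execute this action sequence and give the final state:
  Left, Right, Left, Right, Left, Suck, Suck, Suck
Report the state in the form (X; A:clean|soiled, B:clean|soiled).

Left (#1): (A; A:soiled, B:clean)
Right (#2): (B; A:soiled, B:clean)
Left (#3): (A; A:soiled, B:clean)
Right (#4): (B; A:soiled, B:clean)
Left (#5): (A; A:soiled, B:clean)
Suck (#6): (A; A:clean, B:clean)
Suck (#7): (A; A:clean, B:clean)
Suck (#8): (A; A:clean, B:clean)

(A; A:clean, B:clean)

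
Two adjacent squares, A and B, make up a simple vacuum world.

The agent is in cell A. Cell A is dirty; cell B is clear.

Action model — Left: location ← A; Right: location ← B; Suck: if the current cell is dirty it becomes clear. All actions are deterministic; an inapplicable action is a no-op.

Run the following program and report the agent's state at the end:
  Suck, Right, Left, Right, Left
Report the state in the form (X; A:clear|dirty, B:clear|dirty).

(A; A:clear, B:clear)

[1] after Suck: (A; A:clear, B:clear)
[2] after Right: (B; A:clear, B:clear)
[3] after Left: (A; A:clear, B:clear)
[4] after Right: (B; A:clear, B:clear)
[5] after Left: (A; A:clear, B:clear)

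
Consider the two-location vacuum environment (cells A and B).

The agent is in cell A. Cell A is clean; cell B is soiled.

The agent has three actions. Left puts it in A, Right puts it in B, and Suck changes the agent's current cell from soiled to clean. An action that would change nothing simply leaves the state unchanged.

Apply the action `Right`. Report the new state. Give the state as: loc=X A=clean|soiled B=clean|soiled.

loc=B A=clean B=soiled

start: loc=A A=clean B=soiled
[1] after Right: loc=B A=clean B=soiled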